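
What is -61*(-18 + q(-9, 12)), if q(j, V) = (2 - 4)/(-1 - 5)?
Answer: 3233/3 ≈ 1077.7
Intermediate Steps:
q(j, V) = ⅓ (q(j, V) = -2/(-6) = -2*(-⅙) = ⅓)
-61*(-18 + q(-9, 12)) = -61*(-18 + ⅓) = -61*(-53/3) = 3233/3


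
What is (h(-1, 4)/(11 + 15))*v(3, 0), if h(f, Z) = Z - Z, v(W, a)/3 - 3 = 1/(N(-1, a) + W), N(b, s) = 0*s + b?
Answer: 0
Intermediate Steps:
N(b, s) = b (N(b, s) = 0 + b = b)
v(W, a) = 9 + 3/(-1 + W)
h(f, Z) = 0
(h(-1, 4)/(11 + 15))*v(3, 0) = (0/(11 + 15))*(3*(-2 + 3*3)/(-1 + 3)) = (0/26)*(3*(-2 + 9)/2) = ((1/26)*0)*(3*(½)*7) = 0*(21/2) = 0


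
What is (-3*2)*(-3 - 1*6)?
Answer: 54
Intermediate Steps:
(-3*2)*(-3 - 1*6) = -6*(-3 - 6) = -6*(-9) = 54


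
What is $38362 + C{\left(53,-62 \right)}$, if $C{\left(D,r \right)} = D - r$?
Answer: $38477$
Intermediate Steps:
$38362 + C{\left(53,-62 \right)} = 38362 + \left(53 - -62\right) = 38362 + \left(53 + 62\right) = 38362 + 115 = 38477$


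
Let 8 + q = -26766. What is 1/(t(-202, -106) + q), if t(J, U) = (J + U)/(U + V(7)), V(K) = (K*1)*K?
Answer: -57/1525810 ≈ -3.7357e-5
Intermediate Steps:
V(K) = K² (V(K) = K*K = K²)
q = -26774 (q = -8 - 26766 = -26774)
t(J, U) = (J + U)/(49 + U) (t(J, U) = (J + U)/(U + 7²) = (J + U)/(U + 49) = (J + U)/(49 + U))
1/(t(-202, -106) + q) = 1/((-202 - 106)/(49 - 106) - 26774) = 1/(-308/(-57) - 26774) = 1/(-1/57*(-308) - 26774) = 1/(308/57 - 26774) = 1/(-1525810/57) = -57/1525810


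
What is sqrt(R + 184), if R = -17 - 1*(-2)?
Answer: 13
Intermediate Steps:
R = -15 (R = -17 + 2 = -15)
sqrt(R + 184) = sqrt(-15 + 184) = sqrt(169) = 13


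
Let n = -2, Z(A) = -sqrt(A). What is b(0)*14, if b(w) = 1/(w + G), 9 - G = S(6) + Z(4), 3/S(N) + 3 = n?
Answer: 35/29 ≈ 1.2069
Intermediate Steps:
S(N) = -3/5 (S(N) = 3/(-3 - 2) = 3/(-5) = 3*(-1/5) = -3/5)
G = 58/5 (G = 9 - (-3/5 - sqrt(4)) = 9 - (-3/5 - 1*2) = 9 - (-3/5 - 2) = 9 - 1*(-13/5) = 9 + 13/5 = 58/5 ≈ 11.600)
b(w) = 1/(58/5 + w) (b(w) = 1/(w + 58/5) = 1/(58/5 + w))
b(0)*14 = (5/(58 + 5*0))*14 = (5/(58 + 0))*14 = (5/58)*14 = 35/29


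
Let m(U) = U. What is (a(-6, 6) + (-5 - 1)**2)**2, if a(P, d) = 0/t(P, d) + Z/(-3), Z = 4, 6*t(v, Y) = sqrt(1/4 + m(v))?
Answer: 10816/9 ≈ 1201.8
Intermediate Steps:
t(v, Y) = sqrt(1/4 + v)/6
a(P, d) = -4/3 (a(P, d) = 0/((sqrt(1 + 4*P)/12)) + 4/(-3) = 0*(12/sqrt(1 + 4*P)) + 4*(-1/3) = 0 - 4/3 = -4/3)
(a(-6, 6) + (-5 - 1)**2)**2 = (-4/3 + (-5 - 1)**2)**2 = (-4/3 + (-6)**2)**2 = (-4/3 + 36)**2 = (104/3)**2 = 10816/9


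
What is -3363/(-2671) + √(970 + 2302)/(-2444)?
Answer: 3363/2671 - √818/1222 ≈ 1.2357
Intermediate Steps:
-3363/(-2671) + √(970 + 2302)/(-2444) = -3363*(-1/2671) + √3272*(-1/2444) = 3363/2671 + (2*√818)*(-1/2444) = 3363/2671 - √818/1222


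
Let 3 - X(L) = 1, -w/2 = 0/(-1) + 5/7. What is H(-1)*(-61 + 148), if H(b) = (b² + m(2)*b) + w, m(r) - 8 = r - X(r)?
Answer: -5133/7 ≈ -733.29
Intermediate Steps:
w = -10/7 (w = -2*(0/(-1) + 5/7) = -2*(0*(-1) + 5*(⅐)) = -2*(0 + 5/7) = -2*5/7 = -10/7 ≈ -1.4286)
X(L) = 2 (X(L) = 3 - 1*1 = 3 - 1 = 2)
m(r) = 6 + r (m(r) = 8 + (r - 1*2) = 8 + (r - 2) = 8 + (-2 + r) = 6 + r)
H(b) = -10/7 + b² + 8*b (H(b) = (b² + (6 + 2)*b) - 10/7 = (b² + 8*b) - 10/7 = -10/7 + b² + 8*b)
H(-1)*(-61 + 148) = (-10/7 + (-1)² + 8*(-1))*(-61 + 148) = (-10/7 + 1 - 8)*87 = -59/7*87 = -5133/7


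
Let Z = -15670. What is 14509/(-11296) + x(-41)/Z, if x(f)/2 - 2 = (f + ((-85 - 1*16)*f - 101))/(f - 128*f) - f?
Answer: -118899156501/92168232224 ≈ -1.2900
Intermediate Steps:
x(f) = 4 - 2*f - 2*(-101 - 100*f)/(127*f) (x(f) = 4 + 2*((f + ((-85 - 1*16)*f - 101))/(f - 128*f) - f) = 4 + 2*((f + ((-85 - 16)*f - 101))/((-127*f)) - f) = 4 + 2*((f + (-101*f - 101))*(-1/(127*f)) - f) = 4 + 2*((f + (-101 - 101*f))*(-1/(127*f)) - f) = 4 + 2*((-101 - 100*f)*(-1/(127*f)) - f) = 4 + 2*(-(-101 - 100*f)/(127*f) - f) = 4 + 2*(-f - (-101 - 100*f)/(127*f)) = 4 + (-2*f - 2*(-101 - 100*f)/(127*f)) = 4 - 2*f - 2*(-101 - 100*f)/(127*f))
14509/(-11296) + x(-41)/Z = 14509/(-11296) + (708/127 - 2*(-41) + (202/127)/(-41))/(-15670) = 14509*(-1/11296) + (708/127 + 82 + (202/127)*(-1/41))*(-1/15670) = -14509/11296 + (708/127 + 82 - 202/5207)*(-1/15670) = -14509/11296 + (455800/5207)*(-1/15670) = -14509/11296 - 45580/8159369 = -118899156501/92168232224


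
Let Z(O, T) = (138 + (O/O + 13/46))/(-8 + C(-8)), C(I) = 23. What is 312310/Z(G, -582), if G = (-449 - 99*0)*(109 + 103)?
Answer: 215493900/6407 ≈ 33634.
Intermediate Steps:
G = -95188 (G = (-449 + 0)*212 = -449*212 = -95188)
Z(O, T) = 6407/690 (Z(O, T) = (138 + (O/O + 13/46))/(-8 + 23) = (138 + (1 + 13*(1/46)))/15 = (138 + (1 + 13/46))*(1/15) = (138 + 59/46)*(1/15) = (6407/46)*(1/15) = 6407/690)
312310/Z(G, -582) = 312310/(6407/690) = 312310*(690/6407) = 215493900/6407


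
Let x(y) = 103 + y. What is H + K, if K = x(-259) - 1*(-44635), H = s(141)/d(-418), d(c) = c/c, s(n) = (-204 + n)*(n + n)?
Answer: 26713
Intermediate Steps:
s(n) = 2*n*(-204 + n) (s(n) = (-204 + n)*(2*n) = 2*n*(-204 + n))
d(c) = 1
H = -17766 (H = (2*141*(-204 + 141))/1 = (2*141*(-63))*1 = -17766*1 = -17766)
K = 44479 (K = (103 - 259) - 1*(-44635) = -156 + 44635 = 44479)
H + K = -17766 + 44479 = 26713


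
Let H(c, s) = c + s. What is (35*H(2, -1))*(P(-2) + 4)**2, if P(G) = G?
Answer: 140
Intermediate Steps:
(35*H(2, -1))*(P(-2) + 4)**2 = (35*(2 - 1))*(-2 + 4)**2 = (35*1)*2**2 = 35*4 = 140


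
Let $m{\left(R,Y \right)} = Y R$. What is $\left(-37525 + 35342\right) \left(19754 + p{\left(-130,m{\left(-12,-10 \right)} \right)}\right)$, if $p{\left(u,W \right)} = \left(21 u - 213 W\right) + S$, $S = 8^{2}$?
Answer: $18494376$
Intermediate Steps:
$S = 64$
$m{\left(R,Y \right)} = R Y$
$p{\left(u,W \right)} = 64 - 213 W + 21 u$ ($p{\left(u,W \right)} = \left(21 u - 213 W\right) + 64 = \left(- 213 W + 21 u\right) + 64 = 64 - 213 W + 21 u$)
$\left(-37525 + 35342\right) \left(19754 + p{\left(-130,m{\left(-12,-10 \right)} \right)}\right) = \left(-37525 + 35342\right) \left(19754 + \left(64 - 213 \left(\left(-12\right) \left(-10\right)\right) + 21 \left(-130\right)\right)\right) = - 2183 \left(19754 - 28226\right) = \left(-2183\right) \left(-8472\right) = 18494376$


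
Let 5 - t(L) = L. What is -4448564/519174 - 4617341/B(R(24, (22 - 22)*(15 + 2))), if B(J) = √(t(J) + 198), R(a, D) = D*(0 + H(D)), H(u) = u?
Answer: -2224282/259587 - 4617341*√203/203 ≈ -3.2408e+5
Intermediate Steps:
t(L) = 5 - L
R(a, D) = D² (R(a, D) = D*(0 + D) = D*D = D²)
B(J) = √(203 - J) (B(J) = √((5 - J) + 198) = √(203 - J))
-4448564/519174 - 4617341/B(R(24, (22 - 22)*(15 + 2))) = -4448564/519174 - 4617341/√(203 - ((22 - 22)*(15 + 2))²) = -4448564*1/519174 - 4617341/√(203 - (0*17)²) = -2224282/259587 - 4617341/√(203 - 1*0²) = -2224282/259587 - 4617341/√(203 - 1*0) = -2224282/259587 - 4617341/√(203 + 0) = -2224282/259587 - 4617341*√203/203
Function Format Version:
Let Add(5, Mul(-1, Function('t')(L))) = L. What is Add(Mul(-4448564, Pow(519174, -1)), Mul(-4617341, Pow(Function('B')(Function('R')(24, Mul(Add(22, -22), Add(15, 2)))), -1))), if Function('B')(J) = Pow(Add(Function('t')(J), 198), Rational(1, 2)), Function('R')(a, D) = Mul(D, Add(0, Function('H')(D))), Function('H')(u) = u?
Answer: Add(Rational(-2224282, 259587), Mul(Rational(-4617341, 203), Pow(203, Rational(1, 2)))) ≈ -3.2408e+5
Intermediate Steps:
Function('t')(L) = Add(5, Mul(-1, L))
Function('R')(a, D) = Pow(D, 2) (Function('R')(a, D) = Mul(D, Add(0, D)) = Mul(D, D) = Pow(D, 2))
Function('B')(J) = Pow(Add(203, Mul(-1, J)), Rational(1, 2)) (Function('B')(J) = Pow(Add(Add(5, Mul(-1, J)), 198), Rational(1, 2)) = Pow(Add(203, Mul(-1, J)), Rational(1, 2)))
Add(Mul(-4448564, Pow(519174, -1)), Mul(-4617341, Pow(Function('B')(Function('R')(24, Mul(Add(22, -22), Add(15, 2)))), -1))) = Add(Mul(-4448564, Pow(519174, -1)), Mul(-4617341, Pow(Pow(Add(203, Mul(-1, Pow(Mul(Add(22, -22), Add(15, 2)), 2))), Rational(1, 2)), -1))) = Add(Mul(-4448564, Rational(1, 519174)), Mul(-4617341, Pow(Pow(Add(203, Mul(-1, Pow(Mul(0, 17), 2))), Rational(1, 2)), -1))) = Add(Rational(-2224282, 259587), Mul(-4617341, Pow(Pow(Add(203, Mul(-1, Pow(0, 2))), Rational(1, 2)), -1))) = Add(Rational(-2224282, 259587), Mul(-4617341, Pow(Pow(Add(203, Mul(-1, 0)), Rational(1, 2)), -1))) = Add(Rational(-2224282, 259587), Mul(-4617341, Pow(Pow(Add(203, 0), Rational(1, 2)), -1))) = Add(Rational(-2224282, 259587), Mul(-4617341, Pow(Pow(203, Rational(1, 2)), -1))) = Add(Rational(-2224282, 259587), Mul(-4617341, Mul(Rational(1, 203), Pow(203, Rational(1, 2))))) = Add(Rational(-2224282, 259587), Mul(Rational(-4617341, 203), Pow(203, Rational(1, 2))))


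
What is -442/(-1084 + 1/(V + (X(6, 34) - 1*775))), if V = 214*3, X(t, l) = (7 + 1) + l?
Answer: 40222/98645 ≈ 0.40774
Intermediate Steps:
X(t, l) = 8 + l
V = 642
-442/(-1084 + 1/(V + (X(6, 34) - 1*775))) = -442/(-1084 + 1/(642 + ((8 + 34) - 1*775))) = -442/(-1084 + 1/(642 + (42 - 775))) = -442/(-1084 + 1/(642 - 733)) = -442/(-1084 + 1/(-91)) = -442/(-1084 - 1/91) = -442/(-98645/91) = -442*(-91/98645) = 40222/98645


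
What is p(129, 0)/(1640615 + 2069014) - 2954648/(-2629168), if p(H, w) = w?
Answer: 369331/328646 ≈ 1.1238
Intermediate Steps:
p(129, 0)/(1640615 + 2069014) - 2954648/(-2629168) = 0/(1640615 + 2069014) - 2954648/(-2629168) = 0/3709629 - 2954648*(-1/2629168) = 0*(1/3709629) + 369331/328646 = 0 + 369331/328646 = 369331/328646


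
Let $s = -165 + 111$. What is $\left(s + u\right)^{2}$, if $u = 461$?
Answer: $165649$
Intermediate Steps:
$s = -54$
$\left(s + u\right)^{2} = \left(-54 + 461\right)^{2} = 407^{2} = 165649$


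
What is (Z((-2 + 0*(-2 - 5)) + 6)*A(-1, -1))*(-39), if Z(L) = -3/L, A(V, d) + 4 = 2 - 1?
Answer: -351/4 ≈ -87.750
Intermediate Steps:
A(V, d) = -3 (A(V, d) = -4 + (2 - 1) = -4 + 1 = -3)
(Z((-2 + 0*(-2 - 5)) + 6)*A(-1, -1))*(-39) = (-3/((-2 + 0*(-2 - 5)) + 6)*(-3))*(-39) = (-3/((-2 + 0*(-7)) + 6)*(-3))*(-39) = (-3/((-2 + 0) + 6)*(-3))*(-39) = (-3/(-2 + 6)*(-3))*(-39) = (-3/4*(-3))*(-39) = (-3*¼*(-3))*(-39) = -¾*(-3)*(-39) = (9/4)*(-39) = -351/4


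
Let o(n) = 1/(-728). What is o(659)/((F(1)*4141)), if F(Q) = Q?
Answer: -1/3014648 ≈ -3.3171e-7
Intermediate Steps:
o(n) = -1/728
o(659)/((F(1)*4141)) = -1/(728*(1*4141)) = -1/728/4141 = -1/728*1/4141 = -1/3014648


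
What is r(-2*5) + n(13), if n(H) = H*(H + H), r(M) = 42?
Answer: 380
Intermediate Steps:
n(H) = 2*H² (n(H) = H*(2*H) = 2*H²)
r(-2*5) + n(13) = 42 + 2*13² = 42 + 2*169 = 42 + 338 = 380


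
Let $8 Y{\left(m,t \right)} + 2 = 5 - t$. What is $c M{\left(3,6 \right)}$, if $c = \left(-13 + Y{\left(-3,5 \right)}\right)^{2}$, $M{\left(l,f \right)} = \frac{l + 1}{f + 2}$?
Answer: $\frac{2809}{32} \approx 87.781$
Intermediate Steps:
$Y{\left(m,t \right)} = \frac{3}{8} - \frac{t}{8}$ ($Y{\left(m,t \right)} = - \frac{1}{4} + \frac{5 - t}{8} = - \frac{1}{4} - \left(- \frac{5}{8} + \frac{t}{8}\right) = \frac{3}{8} - \frac{t}{8}$)
$M{\left(l,f \right)} = \frac{1 + l}{2 + f}$
$c = \frac{2809}{16}$ ($c = \left(-13 + \left(\frac{3}{8} - \frac{5}{8}\right)\right)^{2} = \left(-13 - \frac{1}{4}\right)^{2} = \left(- \frac{53}{4}\right)^{2} = \frac{2809}{16} \approx 175.56$)
$c M{\left(3,6 \right)} = \frac{2809 \frac{1 + 3}{2 + 6}}{16} = \frac{2809 \cdot \frac{1}{8} \cdot 4}{16} = \frac{2809}{16} \cdot \frac{1}{2} = \frac{2809}{32}$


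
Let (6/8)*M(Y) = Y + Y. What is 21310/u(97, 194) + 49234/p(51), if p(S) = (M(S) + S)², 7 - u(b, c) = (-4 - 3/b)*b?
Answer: 382392261/6958831 ≈ 54.951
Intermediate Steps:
M(Y) = 8*Y/3 (M(Y) = 4*(Y + Y)/3 = 4*(2*Y)/3 = 8*Y/3)
u(b, c) = 7 - b*(-4 - 3/b) (u(b, c) = 7 - (-4 - 3/b)*b = 7 - b*(-4 - 3/b))
p(S) = 121*S²/9 (p(S) = (8*S/3 + S)² = (11*S/3)² = 121*S²/9)
21310/u(97, 194) + 49234/p(51) = 21310/(10 + 4*97) + 49234/(((121/9)*51²)) = 21310/(10 + 388) + 49234/(((121/9)*2601)) = 21310/398 + 49234/34969 = 21310*(1/398) + 49234*(1/34969) = 10655/199 + 49234/34969 = 382392261/6958831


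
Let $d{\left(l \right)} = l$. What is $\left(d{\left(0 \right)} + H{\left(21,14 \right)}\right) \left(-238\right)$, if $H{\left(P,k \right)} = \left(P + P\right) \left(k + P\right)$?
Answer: $-349860$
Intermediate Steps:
$H{\left(P,k \right)} = 2 P \left(P + k\right)$
$\left(d{\left(0 \right)} + H{\left(21,14 \right)}\right) \left(-238\right) = \left(0 + 2 \cdot 21 \left(21 + 14\right)\right) \left(-238\right) = \left(0 + 2 \cdot 21 \cdot 35\right) \left(-238\right) = \left(0 + 1470\right) \left(-238\right) = 1470 \left(-238\right) = -349860$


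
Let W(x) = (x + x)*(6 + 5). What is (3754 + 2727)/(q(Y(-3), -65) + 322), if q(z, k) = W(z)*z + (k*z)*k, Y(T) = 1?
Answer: 6481/4569 ≈ 1.4185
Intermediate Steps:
W(x) = 22*x (W(x) = (2*x)*11 = 22*x)
q(z, k) = 22*z² + z*k² (q(z, k) = (22*z)*z + (k*z)*k = 22*z² + z*k²)
(3754 + 2727)/(q(Y(-3), -65) + 322) = (3754 + 2727)/(1*((-65)² + 22*1) + 322) = 6481/(1*(4225 + 22) + 322) = 6481/(1*4247 + 322) = 6481/(4247 + 322) = 6481/4569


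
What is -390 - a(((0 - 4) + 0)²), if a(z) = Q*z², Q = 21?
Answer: -5766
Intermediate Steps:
a(z) = 21*z²
-390 - a(((0 - 4) + 0)²) = -390 - 21*(((0 - 4) + 0)²)² = -390 - 21*((-4 + 0)²)² = -390 - 21*((-4)²)² = -390 - 21*16² = -390 - 21*256 = -390 - 1*5376 = -390 - 5376 = -5766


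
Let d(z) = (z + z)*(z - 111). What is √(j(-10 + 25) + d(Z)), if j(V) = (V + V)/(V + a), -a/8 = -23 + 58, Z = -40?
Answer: 7*√692498/53 ≈ 109.91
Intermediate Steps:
a = -280 (a = -8*(-23 + 58) = -8*35 = -280)
j(V) = 2*V/(-280 + V) (j(V) = (V + V)/(V - 280) = (2*V)/(-280 + V) = 2*V/(-280 + V))
d(z) = 2*z*(-111 + z) (d(z) = (2*z)*(-111 + z) = 2*z*(-111 + z))
√(j(-10 + 25) + d(Z)) = √(2*(-10 + 25)/(-280 + (-10 + 25)) + 2*(-40)*(-111 - 40)) = √(2*15/(-280 + 15) + 2*(-40)*(-151)) = √(2*15/(-265) + 12080) = √(2*15*(-1/265) + 12080) = √(-6/53 + 12080) = √(640234/53) = 7*√692498/53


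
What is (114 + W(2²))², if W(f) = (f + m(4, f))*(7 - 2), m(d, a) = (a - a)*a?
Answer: 17956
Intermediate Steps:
m(d, a) = 0 (m(d, a) = 0*a = 0)
W(f) = 5*f (W(f) = (f + 0)*(7 - 2) = f*5 = 5*f)
(114 + W(2²))² = (114 + 5*2²)² = (114 + 5*4)² = (114 + 20)² = 134² = 17956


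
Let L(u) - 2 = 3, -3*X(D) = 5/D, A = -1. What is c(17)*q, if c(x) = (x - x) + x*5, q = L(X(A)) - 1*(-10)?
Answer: 1275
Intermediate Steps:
X(D) = -5/(3*D)
L(u) = 5 (L(u) = 2 + 3 = 5)
q = 15 (q = 5 - 1*(-10) = 5 + 10 = 15)
c(x) = 5*x (c(x) = 0 + 5*x = 5*x)
c(17)*q = (5*17)*15 = 85*15 = 1275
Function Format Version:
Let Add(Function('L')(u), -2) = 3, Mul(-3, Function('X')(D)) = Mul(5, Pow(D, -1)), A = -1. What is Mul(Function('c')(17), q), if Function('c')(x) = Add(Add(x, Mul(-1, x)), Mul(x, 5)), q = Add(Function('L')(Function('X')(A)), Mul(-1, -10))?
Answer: 1275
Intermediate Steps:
Function('X')(D) = Mul(Rational(-5, 3), Pow(D, -1)) (Function('X')(D) = Mul(Rational(-1, 3), Mul(5, Pow(D, -1))) = Mul(Rational(-5, 3), Pow(D, -1)))
Function('L')(u) = 5 (Function('L')(u) = Add(2, 3) = 5)
q = 15 (q = Add(5, Mul(-1, -10)) = Add(5, 10) = 15)
Function('c')(x) = Mul(5, x) (Function('c')(x) = Add(0, Mul(5, x)) = Mul(5, x))
Mul(Function('c')(17), q) = Mul(Mul(5, 17), 15) = Mul(85, 15) = 1275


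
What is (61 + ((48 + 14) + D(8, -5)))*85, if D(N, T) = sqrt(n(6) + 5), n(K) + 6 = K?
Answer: 10455 + 85*sqrt(5) ≈ 10645.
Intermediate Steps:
n(K) = -6 + K
D(N, T) = sqrt(5) (D(N, T) = sqrt((-6 + 6) + 5) = sqrt(0 + 5) = sqrt(5))
(61 + ((48 + 14) + D(8, -5)))*85 = (61 + ((48 + 14) + sqrt(5)))*85 = (61 + (62 + sqrt(5)))*85 = (123 + sqrt(5))*85 = 10455 + 85*sqrt(5)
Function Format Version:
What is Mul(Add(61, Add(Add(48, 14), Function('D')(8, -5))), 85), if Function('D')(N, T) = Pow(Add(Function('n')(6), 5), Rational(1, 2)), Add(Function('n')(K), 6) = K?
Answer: Add(10455, Mul(85, Pow(5, Rational(1, 2)))) ≈ 10645.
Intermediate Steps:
Function('n')(K) = Add(-6, K)
Function('D')(N, T) = Pow(5, Rational(1, 2)) (Function('D')(N, T) = Pow(Add(Add(-6, 6), 5), Rational(1, 2)) = Pow(Add(0, 5), Rational(1, 2)) = Pow(5, Rational(1, 2)))
Mul(Add(61, Add(Add(48, 14), Function('D')(8, -5))), 85) = Mul(Add(61, Add(Add(48, 14), Pow(5, Rational(1, 2)))), 85) = Mul(Add(61, Add(62, Pow(5, Rational(1, 2)))), 85) = Mul(Add(123, Pow(5, Rational(1, 2))), 85) = Add(10455, Mul(85, Pow(5, Rational(1, 2))))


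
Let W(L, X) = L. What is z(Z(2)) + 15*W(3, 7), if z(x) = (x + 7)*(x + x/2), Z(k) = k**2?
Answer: 111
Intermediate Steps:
z(x) = 3*x*(7 + x)/2 (z(x) = (7 + x)*(x + x*(1/2)) = (7 + x)*(x + x/2) = (7 + x)*(3*x/2) = 3*x*(7 + x)/2)
z(Z(2)) + 15*W(3, 7) = (3/2)*2**2*(7 + 2**2) + 15*3 = (3/2)*4*(7 + 4) + 45 = (3/2)*4*11 + 45 = 66 + 45 = 111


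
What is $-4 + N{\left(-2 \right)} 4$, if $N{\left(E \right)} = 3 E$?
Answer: $-28$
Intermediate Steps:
$-4 + N{\left(-2 \right)} 4 = -4 + 3 \left(-2\right) 4 = -4 - 24 = -28$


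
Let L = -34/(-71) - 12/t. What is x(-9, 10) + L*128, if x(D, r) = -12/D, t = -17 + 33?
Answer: -7108/213 ≈ -33.371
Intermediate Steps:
t = 16
L = -77/284 (L = -34/(-71) - 12/16 = -34*(-1/71) - 12*1/16 = 34/71 - 3/4 = -77/284 ≈ -0.27113)
x(-9, 10) + L*128 = -12/(-9) - 77/284*128 = -12*(-1/9) - 2464/71 = 4/3 - 2464/71 = -7108/213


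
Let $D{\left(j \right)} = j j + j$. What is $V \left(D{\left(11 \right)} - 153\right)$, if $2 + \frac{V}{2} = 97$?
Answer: $-3990$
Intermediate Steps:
$V = 190$ ($V = -4 + 2 \cdot 97 = -4 + 194 = 190$)
$D{\left(j \right)} = j + j^{2}$ ($D{\left(j \right)} = j^{2} + j = j + j^{2}$)
$V \left(D{\left(11 \right)} - 153\right) = 190 \left(11 \left(1 + 11\right) - 153\right) = 190 \left(11 \cdot 12 - 153\right) = 190 \left(132 - 153\right) = 190 \left(-21\right) = -3990$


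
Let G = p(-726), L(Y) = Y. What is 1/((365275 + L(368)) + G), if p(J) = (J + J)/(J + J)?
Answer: 1/365644 ≈ 2.7349e-6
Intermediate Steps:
p(J) = 1 (p(J) = (2*J)/((2*J)) = (2*J)*(1/(2*J)) = 1)
G = 1
1/((365275 + L(368)) + G) = 1/((365275 + 368) + 1) = 1/(365643 + 1) = 1/365644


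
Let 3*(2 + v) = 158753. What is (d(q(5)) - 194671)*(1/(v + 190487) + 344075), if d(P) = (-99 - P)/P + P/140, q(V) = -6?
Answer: -5630681223800833/84070 ≈ -6.6976e+10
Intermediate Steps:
v = 158747/3 (v = -2 + (1/3)*158753 = -2 + 158753/3 = 158747/3 ≈ 52916.)
d(P) = P/140 + (-99 - P)/P (d(P) = (-99 - P)/P + P*(1/140) = (-99 - P)/P + P/140 = P/140 + (-99 - P)/P)
(d(q(5)) - 194671)*(1/(v + 190487) + 344075) = ((-1 - 99/(-6) + (1/140)*(-6)) - 194671)*(1/(158747/3 + 190487) + 344075) = ((-1 - 99*(-1/6) - 3/70) - 194671)*(1/(730208/3) + 344075) = ((-1 + 33/2 - 3/70) - 194671)*(3/730208 + 344075) = (541/35 - 194671)*(251246317603/730208) = -6812944/35*251246317603/730208 = -5630681223800833/84070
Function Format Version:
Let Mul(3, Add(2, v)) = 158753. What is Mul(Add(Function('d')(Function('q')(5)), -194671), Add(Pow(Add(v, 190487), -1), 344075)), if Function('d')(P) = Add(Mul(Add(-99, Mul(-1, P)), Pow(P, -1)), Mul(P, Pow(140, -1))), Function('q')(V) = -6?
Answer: Rational(-5630681223800833, 84070) ≈ -6.6976e+10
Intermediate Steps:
v = Rational(158747, 3) (v = Add(-2, Mul(Rational(1, 3), 158753)) = Add(-2, Rational(158753, 3)) = Rational(158747, 3) ≈ 52916.)
Function('d')(P) = Add(Mul(Rational(1, 140), P), Mul(Pow(P, -1), Add(-99, Mul(-1, P)))) (Function('d')(P) = Add(Mul(Pow(P, -1), Add(-99, Mul(-1, P))), Mul(P, Rational(1, 140))) = Add(Mul(Pow(P, -1), Add(-99, Mul(-1, P))), Mul(Rational(1, 140), P)) = Add(Mul(Rational(1, 140), P), Mul(Pow(P, -1), Add(-99, Mul(-1, P)))))
Mul(Add(Function('d')(Function('q')(5)), -194671), Add(Pow(Add(v, 190487), -1), 344075)) = Mul(Add(Add(-1, Mul(-99, Pow(-6, -1)), Mul(Rational(1, 140), -6)), -194671), Add(Pow(Add(Rational(158747, 3), 190487), -1), 344075)) = Mul(Add(Add(-1, Mul(-99, Rational(-1, 6)), Rational(-3, 70)), -194671), Add(Pow(Rational(730208, 3), -1), 344075)) = Mul(Add(Add(-1, Rational(33, 2), Rational(-3, 70)), -194671), Add(Rational(3, 730208), 344075)) = Mul(Add(Rational(541, 35), -194671), Rational(251246317603, 730208)) = Mul(Rational(-6812944, 35), Rational(251246317603, 730208)) = Rational(-5630681223800833, 84070)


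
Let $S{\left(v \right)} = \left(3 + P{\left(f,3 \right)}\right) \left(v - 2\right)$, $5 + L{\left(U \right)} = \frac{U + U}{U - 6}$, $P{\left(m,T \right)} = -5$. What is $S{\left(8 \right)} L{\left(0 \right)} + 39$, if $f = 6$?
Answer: $99$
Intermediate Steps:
$L{\left(U \right)} = -5 + \frac{2 U}{-6 + U}$ ($L{\left(U \right)} = -5 + \frac{U + U}{U - 6} = -5 + \frac{2 U}{-6 + U}$)
$S{\left(v \right)} = 4 - 2 v$ ($S{\left(v \right)} = \left(3 - 5\right) \left(v - 2\right) = - 2 \left(-2 + v\right) = 4 - 2 v$)
$S{\left(8 \right)} L{\left(0 \right)} + 39 = \left(4 - 16\right) \frac{3 \left(10 - 0\right)}{-6 + 0} + 39 = \left(4 - 16\right) \frac{3 \left(10 + 0\right)}{-6} + 39 = - 12 \cdot 3 \left(- \frac{1}{6}\right) 10 + 39 = \left(-12\right) \left(-5\right) + 39 = 60 + 39 = 99$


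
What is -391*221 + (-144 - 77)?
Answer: -86632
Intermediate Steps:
-391*221 + (-144 - 77) = -86411 - 221 = -86632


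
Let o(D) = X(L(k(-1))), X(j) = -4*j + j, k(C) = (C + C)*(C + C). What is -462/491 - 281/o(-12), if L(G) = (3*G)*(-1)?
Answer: -154603/17676 ≈ -8.7465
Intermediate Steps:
k(C) = 4*C**2 (k(C) = (2*C)*(2*C) = 4*C**2)
L(G) = -3*G
X(j) = -3*j
o(D) = 36 (o(D) = -(-9)*4*(-1)**2 = -(-9)*4*1 = -(-9)*4 = -3*(-12) = 36)
-462/491 - 281/o(-12) = -462/491 - 281/36 = -154603/17676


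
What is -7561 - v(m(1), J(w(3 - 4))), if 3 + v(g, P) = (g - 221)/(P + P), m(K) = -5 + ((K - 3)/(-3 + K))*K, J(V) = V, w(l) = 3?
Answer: -15041/2 ≈ -7520.5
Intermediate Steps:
m(K) = -5 + K (m(K) = -5 + ((-3 + K)/(-3 + K))*K = -5 + 1*K = -5 + K)
v(g, P) = -3 + (-221 + g)/(2*P) (v(g, P) = -3 + (g - 221)/(P + P) = -3 + (-221 + g)/((2*P)) = -3 + (-221 + g)*(1/(2*P)) = -3 + (-221 + g)/(2*P))
-7561 - v(m(1), J(w(3 - 4))) = -7561 - (-221 + (-5 + 1) - 6*3)/(2*3) = -7561 - (-221 - 4 - 18)/(2*3) = -7561 - (-243)/(2*3) = -7561 - 1*(-81/2) = -7561 + 81/2 = -15041/2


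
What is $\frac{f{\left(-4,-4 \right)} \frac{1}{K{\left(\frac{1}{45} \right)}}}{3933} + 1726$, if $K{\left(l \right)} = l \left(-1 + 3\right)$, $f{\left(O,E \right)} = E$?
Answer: $\frac{754252}{437} \approx 1726.0$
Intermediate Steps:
$K{\left(l \right)} = 2 l$ ($K{\left(l \right)} = l 2 = 2 l$)
$\frac{f{\left(-4,-4 \right)} \frac{1}{K{\left(\frac{1}{45} \right)}}}{3933} + 1726 = \frac{\left(-4\right) \frac{1}{2 \cdot \frac{1}{45}}}{3933} + 1726 = - \frac{4}{2 \cdot \frac{1}{45}} \cdot \frac{1}{3933} + 1726 = - \frac{4}{\frac{2}{45}} \cdot \frac{1}{3933} + 1726 = \left(-4\right) \frac{45}{2} \cdot \frac{1}{3933} + 1726 = \left(-90\right) \frac{1}{3933} + 1726 = - \frac{10}{437} + 1726 = \frac{754252}{437}$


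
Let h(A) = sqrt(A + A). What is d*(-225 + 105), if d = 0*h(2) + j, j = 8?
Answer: -960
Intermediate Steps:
h(A) = sqrt(2)*sqrt(A) (h(A) = sqrt(2*A) = sqrt(2)*sqrt(A))
d = 8 (d = 0*(sqrt(2)*sqrt(2)) + 8 = 0*2 + 8 = 0 + 8 = 8)
d*(-225 + 105) = 8*(-225 + 105) = 8*(-120) = -960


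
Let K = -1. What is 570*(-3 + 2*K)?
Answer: -2850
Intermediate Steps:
570*(-3 + 2*K) = 570*(-3 + 2*(-1)) = 570*(-3 - 2) = 570*(-5) = -2850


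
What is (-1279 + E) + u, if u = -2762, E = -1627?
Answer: -5668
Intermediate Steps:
(-1279 + E) + u = (-1279 - 1627) - 2762 = -2906 - 2762 = -5668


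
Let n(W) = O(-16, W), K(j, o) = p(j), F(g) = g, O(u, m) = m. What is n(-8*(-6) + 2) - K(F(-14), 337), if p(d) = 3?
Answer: 47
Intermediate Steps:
K(j, o) = 3
n(W) = W
n(-8*(-6) + 2) - K(F(-14), 337) = (-8*(-6) + 2) - 1*3 = (48 + 2) - 3 = 50 - 3 = 47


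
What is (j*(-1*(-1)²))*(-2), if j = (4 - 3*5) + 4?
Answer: -14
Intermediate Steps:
j = -7 (j = (4 - 15) + 4 = -11 + 4 = -7)
(j*(-1*(-1)²))*(-2) = -(-7)*(-1)²*(-2) = -(-7)*(-2) = -7*(-1)*(-2) = 7*(-2) = -14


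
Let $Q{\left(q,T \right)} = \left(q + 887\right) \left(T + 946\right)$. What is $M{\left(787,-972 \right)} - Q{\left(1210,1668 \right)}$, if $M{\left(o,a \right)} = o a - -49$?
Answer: $-6246473$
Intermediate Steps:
$M{\left(o,a \right)} = 49 + a o$ ($M{\left(o,a \right)} = a o + 49 = 49 + a o$)
$Q{\left(q,T \right)} = \left(887 + q\right) \left(946 + T\right)$
$M{\left(787,-972 \right)} - Q{\left(1210,1668 \right)} = \left(49 - 764964\right) - \left(839102 + 887 \cdot 1668 + 946 \cdot 1210 + 1668 \cdot 1210\right) = \left(49 - 764964\right) - \left(839102 + 1479516 + 1144660 + 2018280\right) = -764915 - 5481558 = -6246473$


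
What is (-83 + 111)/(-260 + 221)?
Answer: -28/39 ≈ -0.71795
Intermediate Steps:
(-83 + 111)/(-260 + 221) = 28/(-39) = 28*(-1/39) = -28/39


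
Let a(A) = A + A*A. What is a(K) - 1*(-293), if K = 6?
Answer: 335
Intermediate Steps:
a(A) = A + A**2
a(K) - 1*(-293) = 6*(1 + 6) - 1*(-293) = 6*7 + 293 = 42 + 293 = 335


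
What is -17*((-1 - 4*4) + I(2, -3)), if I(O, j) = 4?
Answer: 221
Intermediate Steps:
-17*((-1 - 4*4) + I(2, -3)) = -17*((-1 - 4*4) + 4) = -17*((-1 - 16) + 4) = -17*(-17 + 4) = -17*(-13) = 221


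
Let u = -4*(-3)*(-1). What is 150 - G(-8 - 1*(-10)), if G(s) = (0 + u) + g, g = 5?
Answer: 157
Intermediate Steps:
u = -12 (u = 12*(-1) = -12)
G(s) = -7 (G(s) = (0 - 12) + 5 = -12 + 5 = -7)
150 - G(-8 - 1*(-10)) = 150 - 1*(-7) = 150 + 7 = 157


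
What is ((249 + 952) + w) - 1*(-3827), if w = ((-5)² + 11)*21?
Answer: 5784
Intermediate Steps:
w = 756 (w = (25 + 11)*21 = 36*21 = 756)
((249 + 952) + w) - 1*(-3827) = ((249 + 952) + 756) - 1*(-3827) = (1201 + 756) + 3827 = 1957 + 3827 = 5784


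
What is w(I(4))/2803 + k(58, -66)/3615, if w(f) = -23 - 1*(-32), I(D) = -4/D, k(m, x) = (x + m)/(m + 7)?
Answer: 2092351/658634925 ≈ 0.0031768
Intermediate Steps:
k(m, x) = (m + x)/(7 + m)
w(f) = 9 (w(f) = -23 + 32 = 9)
w(I(4))/2803 + k(58, -66)/3615 = 9/2803 + ((58 - 66)/(7 + 58))/3615 = 9*(1/2803) + (-8/65)*(1/3615) = 9/2803 + ((1/65)*(-8))*(1/3615) = 9/2803 - 8/65*1/3615 = 9/2803 - 8/234975 = 2092351/658634925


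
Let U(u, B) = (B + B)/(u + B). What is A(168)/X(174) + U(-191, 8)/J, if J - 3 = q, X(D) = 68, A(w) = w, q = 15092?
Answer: 116019898/46960545 ≈ 2.4706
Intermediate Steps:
U(u, B) = 2*B/(B + u) (U(u, B) = (2*B)/(B + u) = 2*B/(B + u))
J = 15095 (J = 3 + 15092 = 15095)
A(168)/X(174) + U(-191, 8)/J = 168/68 + (2*8/(8 - 191))/15095 = 168*(1/68) + (2*8/(-183))*(1/15095) = 42/17 + (2*8*(-1/183))*(1/15095) = 42/17 - 16/183*1/15095 = 42/17 - 16/2762385 = 116019898/46960545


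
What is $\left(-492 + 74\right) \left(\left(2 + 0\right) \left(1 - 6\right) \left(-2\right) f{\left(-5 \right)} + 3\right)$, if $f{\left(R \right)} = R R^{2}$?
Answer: $1043746$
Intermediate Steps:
$f{\left(R \right)} = R^{3}$
$\left(-492 + 74\right) \left(\left(2 + 0\right) \left(1 - 6\right) \left(-2\right) f{\left(-5 \right)} + 3\right) = \left(-492 + 74\right) \left(\left(2 + 0\right) \left(1 - 6\right) \left(-2\right) \left(-5\right)^{3} + 3\right) = - 418 \left(2 \left(1 - 6\right) \left(-2\right) \left(-125\right) + 3\right) = - 418 \left(2 \left(-5\right) \left(-2\right) \left(-125\right) + 3\right) = - 418 \left(\left(-10\right) \left(-2\right) \left(-125\right) + 3\right) = - 418 \left(20 \left(-125\right) + 3\right) = - 418 \left(-2500 + 3\right) = \left(-418\right) \left(-2497\right) = 1043746$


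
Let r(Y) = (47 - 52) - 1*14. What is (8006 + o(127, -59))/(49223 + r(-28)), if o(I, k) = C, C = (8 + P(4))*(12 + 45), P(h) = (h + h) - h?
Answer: 4345/24602 ≈ 0.17661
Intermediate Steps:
r(Y) = -19 (r(Y) = -5 - 14 = -19)
P(h) = h (P(h) = 2*h - h = h)
C = 684 (C = (8 + 4)*(12 + 45) = 12*57 = 684)
o(I, k) = 684
(8006 + o(127, -59))/(49223 + r(-28)) = (8006 + 684)/(49223 - 19) = 8690/49204 = 8690*(1/49204) = 4345/24602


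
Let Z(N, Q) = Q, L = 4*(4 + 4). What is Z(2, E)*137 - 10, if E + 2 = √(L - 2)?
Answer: -284 + 137*√30 ≈ 466.38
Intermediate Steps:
L = 32 (L = 4*8 = 32)
E = -2 + √30 (E = -2 + √(32 - 2) = -2 + √30 ≈ 3.4772)
Z(2, E)*137 - 10 = (-2 + √30)*137 - 10 = (-274 + 137*√30) - 10 = -284 + 137*√30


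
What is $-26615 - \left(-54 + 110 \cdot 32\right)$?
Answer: $-30081$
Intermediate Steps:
$-26615 - \left(-54 + 110 \cdot 32\right) = -26615 - \left(-54 + 3520\right) = -26615 - 3466 = -30081$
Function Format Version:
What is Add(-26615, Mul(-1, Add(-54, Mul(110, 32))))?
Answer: -30081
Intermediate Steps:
Add(-26615, Mul(-1, Add(-54, Mul(110, 32)))) = Add(-26615, Mul(-1, Add(-54, 3520))) = Add(-26615, Mul(-1, 3466)) = Add(-26615, -3466) = -30081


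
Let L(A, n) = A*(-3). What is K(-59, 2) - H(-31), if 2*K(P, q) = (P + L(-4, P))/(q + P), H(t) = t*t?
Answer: -109507/114 ≈ -960.59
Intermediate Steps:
L(A, n) = -3*A
H(t) = t**2
K(P, q) = (12 + P)/(2*(P + q)) (K(P, q) = ((P - 3*(-4))/(q + P))/2 = ((P + 12)/(P + q))/2 = ((12 + P)/(P + q))/2 = (12 + P)/(2*(P + q)))
K(-59, 2) - H(-31) = (6 + (1/2)*(-59))/(-59 + 2) - 1*(-31)**2 = (6 - 59/2)/(-57) - 1*961 = -1/57*(-47/2) - 961 = 47/114 - 961 = -109507/114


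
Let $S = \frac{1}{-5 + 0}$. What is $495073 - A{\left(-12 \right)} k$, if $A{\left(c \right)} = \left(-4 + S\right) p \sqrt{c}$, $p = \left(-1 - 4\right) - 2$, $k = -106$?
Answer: $495073 + \frac{31164 i \sqrt{3}}{5} \approx 4.9507 \cdot 10^{5} + 10796.0 i$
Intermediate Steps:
$p = -7$ ($p = -5 - 2 = -7$)
$S = - \frac{1}{5}$ ($S = \frac{1}{-5} = - \frac{1}{5} \approx -0.2$)
$A{\left(c \right)} = \frac{147 \sqrt{c}}{5}$ ($A{\left(c \right)} = \left(-4 - \frac{1}{5}\right) \left(-7\right) \sqrt{c} = \left(- \frac{21}{5}\right) \left(-7\right) \sqrt{c} = \frac{147 \sqrt{c}}{5}$)
$495073 - A{\left(-12 \right)} k = 495073 - \frac{147 \sqrt{-12}}{5} \left(-106\right) = 495073 - \frac{147 \cdot 2 i \sqrt{3}}{5} \left(-106\right) = 495073 - \frac{294 i \sqrt{3}}{5} \left(-106\right) = 495073 - - \frac{31164 i \sqrt{3}}{5} = 495073 + \frac{31164 i \sqrt{3}}{5}$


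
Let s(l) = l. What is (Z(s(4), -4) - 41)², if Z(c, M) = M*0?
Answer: 1681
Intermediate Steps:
Z(c, M) = 0
(Z(s(4), -4) - 41)² = (0 - 41)² = (-41)² = 1681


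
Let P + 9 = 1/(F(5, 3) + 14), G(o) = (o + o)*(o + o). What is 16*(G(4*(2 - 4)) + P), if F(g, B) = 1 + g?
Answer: 19764/5 ≈ 3952.8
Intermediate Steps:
G(o) = 4*o² (G(o) = (2*o)*(2*o) = 4*o²)
P = -179/20 (P = -9 + 1/((1 + 5) + 14) = -9 + 1/(6 + 14) = -9 + 1/20 = -179/20 ≈ -8.9500)
16*(G(4*(2 - 4)) + P) = 16*(4*(4*(2 - 4))² - 179/20) = 16*(4*(4*(-2))² - 179/20) = 16*(4*(-8)² - 179/20) = 16*(4*64 - 179/20) = 16*(256 - 179/20) = 16*(4941/20) = 19764/5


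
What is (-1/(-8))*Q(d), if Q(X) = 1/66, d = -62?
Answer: 1/528 ≈ 0.0018939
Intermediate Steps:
Q(X) = 1/66
(-1/(-8))*Q(d) = -1/(-8)*(1/66) = -1*(-1/8)*(1/66) = (1/8)*(1/66) = 1/528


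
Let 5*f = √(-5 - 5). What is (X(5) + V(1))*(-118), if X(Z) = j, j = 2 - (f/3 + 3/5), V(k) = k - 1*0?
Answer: -1416/5 + 118*I*√10/15 ≈ -283.2 + 24.877*I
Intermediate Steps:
f = I*√10/5 (f = √(-5 - 5)/5 = √(-10)/5 = (I*√10)/5 = I*√10/5 ≈ 0.63246*I)
V(k) = k (V(k) = k + 0 = k)
j = 7/5 - I*√10/15 (j = 2 - ((I*√10/5)/3 + 3/5) = 2 - ((I*√10/5)*(⅓) + 3*(⅕)) = 2 - (I*√10/15 + ⅗) = 2 - (⅗ + I*√10/15) = 2 + (-⅗ - I*√10/15) = 7/5 - I*√10/15 ≈ 1.4 - 0.21082*I)
X(Z) = 7/5 - I*√10/15
(X(5) + V(1))*(-118) = ((7/5 - I*√10/15) + 1)*(-118) = (12/5 - I*√10/15)*(-118) = -1416/5 + 118*I*√10/15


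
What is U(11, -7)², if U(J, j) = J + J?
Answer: 484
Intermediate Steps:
U(J, j) = 2*J
U(11, -7)² = (2*11)² = 22² = 484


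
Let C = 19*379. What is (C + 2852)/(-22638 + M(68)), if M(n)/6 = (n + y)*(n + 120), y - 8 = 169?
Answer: 3351/84574 ≈ 0.039622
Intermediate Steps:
y = 177 (y = 8 + 169 = 177)
M(n) = 6*(120 + n)*(177 + n) (M(n) = 6*((n + 177)*(n + 120)) = 6*((177 + n)*(120 + n)) = 6*((120 + n)*(177 + n)) = 6*(120 + n)*(177 + n))
C = 7201
(C + 2852)/(-22638 + M(68)) = (7201 + 2852)/(-22638 + (127440 + 6*68**2 + 1782*68)) = 10053/(-22638 + (127440 + 6*4624 + 121176)) = 10053/(-22638 + (127440 + 27744 + 121176)) = 10053/(-22638 + 276360) = 10053/253722 = 10053*(1/253722) = 3351/84574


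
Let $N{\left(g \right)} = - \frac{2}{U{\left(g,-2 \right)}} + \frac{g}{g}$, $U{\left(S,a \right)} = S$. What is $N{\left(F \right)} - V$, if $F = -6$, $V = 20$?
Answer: $- \frac{56}{3} \approx -18.667$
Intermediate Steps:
$N{\left(g \right)} = 1 - \frac{2}{g}$ ($N{\left(g \right)} = - \frac{2}{g} + \frac{g}{g} = - \frac{2}{g} + 1 = 1 - \frac{2}{g}$)
$N{\left(F \right)} - V = \frac{-2 - 6}{-6} - 20 = \left(- \frac{1}{6}\right) \left(-8\right) - 20 = \frac{4}{3} - 20 = - \frac{56}{3}$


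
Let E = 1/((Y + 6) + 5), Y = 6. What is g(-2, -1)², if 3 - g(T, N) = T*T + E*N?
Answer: 256/289 ≈ 0.88581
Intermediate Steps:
E = 1/17 (E = 1/((6 + 6) + 5) = 1/(12 + 5) = 1/17 ≈ 0.058824)
g(T, N) = 3 - T² - N/17 (g(T, N) = 3 - (T*T + N/17) = 3 - (T² + N/17) = 3 + (-T² - N/17) = 3 - T² - N/17)
g(-2, -1)² = (3 - 1*(-2)² - 1/17*(-1))² = (3 - 1*4 + 1/17)² = (3 - 4 + 1/17)² = (-16/17)² = 256/289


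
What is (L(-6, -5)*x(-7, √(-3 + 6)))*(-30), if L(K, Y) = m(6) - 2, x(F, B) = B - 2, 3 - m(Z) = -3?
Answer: 240 - 120*√3 ≈ 32.154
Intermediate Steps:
m(Z) = 6 (m(Z) = 3 - 1*(-3) = 3 + 3 = 6)
x(F, B) = -2 + B
L(K, Y) = 4 (L(K, Y) = 6 - 2 = 4)
(L(-6, -5)*x(-7, √(-3 + 6)))*(-30) = (4*(-2 + √(-3 + 6)))*(-30) = (4*(-2 + √3))*(-30) = (-8 + 4*√3)*(-30) = 240 - 120*√3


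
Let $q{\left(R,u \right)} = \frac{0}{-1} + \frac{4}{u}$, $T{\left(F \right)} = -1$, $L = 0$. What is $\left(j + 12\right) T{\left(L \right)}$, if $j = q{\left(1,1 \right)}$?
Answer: $-16$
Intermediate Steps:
$q{\left(R,u \right)} = \frac{4}{u}$ ($q{\left(R,u \right)} = 0 \left(-1\right) + \frac{4}{u} = 0 + \frac{4}{u} = \frac{4}{u}$)
$j = 4$ ($j = \frac{4}{1} = 4 \cdot 1 = 4$)
$\left(j + 12\right) T{\left(L \right)} = \left(4 + 12\right) \left(-1\right) = 16 \left(-1\right) = -16$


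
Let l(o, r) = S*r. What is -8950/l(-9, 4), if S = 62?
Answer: -4475/124 ≈ -36.089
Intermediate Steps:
l(o, r) = 62*r
-8950/l(-9, 4) = -8950/(62*4) = -8950/248 = -8950*1/248 = -4475/124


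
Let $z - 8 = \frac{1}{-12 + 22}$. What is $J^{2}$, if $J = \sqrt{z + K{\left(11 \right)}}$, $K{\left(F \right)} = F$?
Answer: $\frac{191}{10} \approx 19.1$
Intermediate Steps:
$z = \frac{81}{10}$ ($z = 8 + \frac{1}{-12 + 22} = 8 + \frac{1}{10} = \frac{81}{10} \approx 8.1$)
$J = \frac{\sqrt{1910}}{10}$ ($J = \sqrt{\frac{81}{10} + 11} = \sqrt{\frac{191}{10}} = \frac{\sqrt{1910}}{10} \approx 4.3704$)
$J^{2} = \left(\frac{\sqrt{1910}}{10}\right)^{2} = \frac{191}{10}$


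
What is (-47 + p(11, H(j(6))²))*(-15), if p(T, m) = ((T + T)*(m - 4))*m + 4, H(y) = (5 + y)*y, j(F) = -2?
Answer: -379515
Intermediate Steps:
H(y) = y*(5 + y)
p(T, m) = 4 + 2*T*m*(-4 + m) (p(T, m) = ((2*T)*(-4 + m))*m + 4 = (2*T*(-4 + m))*m + 4 = 2*T*m*(-4 + m) + 4 = 4 + 2*T*m*(-4 + m))
(-47 + p(11, H(j(6))²))*(-15) = (-47 + (4 - 8*11*(-2*(5 - 2))² + 2*11*((-2*(5 - 2))²)²))*(-15) = (-47 + (4 - 8*11*(-2*3)² + 2*11*((-2*3)²)²))*(-15) = (-47 + (4 - 8*11*(-6)² + 2*11*((-6)²)²))*(-15) = (-47 + (4 - 8*11*36 + 2*11*36²))*(-15) = (-47 + (4 - 3168 + 2*11*1296))*(-15) = (-47 + (4 - 3168 + 28512))*(-15) = (-47 + 25348)*(-15) = 25301*(-15) = -379515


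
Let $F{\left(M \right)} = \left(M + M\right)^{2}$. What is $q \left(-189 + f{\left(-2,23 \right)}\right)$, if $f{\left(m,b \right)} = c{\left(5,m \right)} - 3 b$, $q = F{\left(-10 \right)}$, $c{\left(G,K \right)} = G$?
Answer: $-101200$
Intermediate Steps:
$F{\left(M \right)} = 4 M^{2}$ ($F{\left(M \right)} = \left(2 M\right)^{2} = 4 M^{2}$)
$q = 400$ ($q = 4 \left(-10\right)^{2} = 4 \cdot 100 = 400$)
$f{\left(m,b \right)} = 5 - 3 b$
$q \left(-189 + f{\left(-2,23 \right)}\right) = 400 \left(-189 + \left(5 - 69\right)\right) = 400 \left(-189 - 64\right) = 400 \left(-253\right) = -101200$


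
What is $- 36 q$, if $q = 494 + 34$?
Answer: $-19008$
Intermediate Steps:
$q = 528$
$- 36 q = \left(-36\right) 528 = -19008$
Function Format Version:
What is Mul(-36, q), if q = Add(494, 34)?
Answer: -19008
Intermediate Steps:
q = 528
Mul(-36, q) = Mul(-36, 528) = -19008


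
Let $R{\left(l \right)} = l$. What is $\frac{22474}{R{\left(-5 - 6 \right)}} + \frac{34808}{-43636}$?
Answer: $- \frac{245264588}{119999} \approx -2043.9$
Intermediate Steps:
$\frac{22474}{R{\left(-5 - 6 \right)}} + \frac{34808}{-43636} = \frac{22474}{-5 - 6} + \frac{34808}{-43636} = \frac{22474}{-5 - 6} + 34808 \left(- \frac{1}{43636}\right) = \frac{22474}{-11} - \frac{8702}{10909} = 22474 \left(- \frac{1}{11}\right) - \frac{8702}{10909} = - \frac{22474}{11} - \frac{8702}{10909} = - \frac{245264588}{119999}$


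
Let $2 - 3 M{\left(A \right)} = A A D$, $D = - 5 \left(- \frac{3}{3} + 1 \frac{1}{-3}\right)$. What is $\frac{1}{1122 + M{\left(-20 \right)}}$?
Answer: $\frac{9}{2104} \approx 0.0042776$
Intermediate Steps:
$D = \frac{20}{3}$ ($D = - 5 \left(\left(-3\right) \frac{1}{3} + 1 \left(- \frac{1}{3}\right)\right) = - 5 \left(-1 - \frac{1}{3}\right) = \left(-5\right) \left(- \frac{4}{3}\right) = \frac{20}{3} \approx 6.6667$)
$M{\left(A \right)} = \frac{2}{3} - \frac{20 A^{2}}{9}$ ($M{\left(A \right)} = \frac{2}{3} - \frac{A A \frac{20}{3}}{3} = \frac{2}{3} - \frac{A^{2} \cdot \frac{20}{3}}{3} = \frac{2}{3} - \frac{\frac{20}{3} A^{2}}{3} = \frac{2}{3} - \frac{20 A^{2}}{9}$)
$\frac{1}{1122 + M{\left(-20 \right)}} = \frac{1}{1122 + \left(\frac{2}{3} - \frac{20 \left(-20\right)^{2}}{9}\right)} = \frac{1}{1122 + \left(\frac{2}{3} - \frac{8000}{9}\right)} = \frac{1}{1122 - \frac{7994}{9}} = \frac{1}{\frac{2104}{9}} = \frac{9}{2104}$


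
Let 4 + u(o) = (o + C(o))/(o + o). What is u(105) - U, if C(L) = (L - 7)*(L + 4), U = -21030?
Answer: 632321/30 ≈ 21077.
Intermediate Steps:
C(L) = (-7 + L)*(4 + L)
u(o) = -4 + (-28 + o² - 2*o)/(2*o) (u(o) = -4 + (o + (-28 + o² - 3*o))/(o + o) = -4 + (-28 + o² - 2*o)/((2*o)) = -4 + (-28 + o² - 2*o)*(1/(2*o)) = -4 + (-28 + o² - 2*o)/(2*o))
u(105) - U = (-5 + (½)*105 - 14/105) - 1*(-21030) = (-5 + 105/2 - 14*1/105) + 21030 = (-5 + 105/2 - 2/15) + 21030 = 1421/30 + 21030 = 632321/30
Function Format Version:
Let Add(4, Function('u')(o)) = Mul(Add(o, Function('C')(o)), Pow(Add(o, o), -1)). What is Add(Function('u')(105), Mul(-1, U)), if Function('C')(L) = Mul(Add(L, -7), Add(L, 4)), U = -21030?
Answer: Rational(632321, 30) ≈ 21077.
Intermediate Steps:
Function('C')(L) = Mul(Add(-7, L), Add(4, L))
Function('u')(o) = Add(-4, Mul(Rational(1, 2), Pow(o, -1), Add(-28, Pow(o, 2), Mul(-2, o)))) (Function('u')(o) = Add(-4, Mul(Add(o, Add(-28, Pow(o, 2), Mul(-3, o))), Pow(Add(o, o), -1))) = Add(-4, Mul(Add(-28, Pow(o, 2), Mul(-2, o)), Pow(Mul(2, o), -1))) = Add(-4, Mul(Add(-28, Pow(o, 2), Mul(-2, o)), Mul(Rational(1, 2), Pow(o, -1)))) = Add(-4, Mul(Rational(1, 2), Pow(o, -1), Add(-28, Pow(o, 2), Mul(-2, o)))))
Add(Function('u')(105), Mul(-1, U)) = Add(Add(-5, Mul(Rational(1, 2), 105), Mul(-14, Pow(105, -1))), Mul(-1, -21030)) = Add(Add(-5, Rational(105, 2), Mul(-14, Rational(1, 105))), 21030) = Add(Add(-5, Rational(105, 2), Rational(-2, 15)), 21030) = Add(Rational(1421, 30), 21030) = Rational(632321, 30)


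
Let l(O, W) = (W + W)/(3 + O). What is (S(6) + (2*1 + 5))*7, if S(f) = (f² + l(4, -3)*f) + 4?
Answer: 293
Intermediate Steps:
l(O, W) = 2*W/(3 + O) (l(O, W) = (2*W)/(3 + O) = 2*W/(3 + O))
S(f) = 4 + f² - 6*f/7 (S(f) = (f² + (2*(-3)/(3 + 4))*f) + 4 = (f² + (2*(-3)/7)*f) + 4 = (f² + (2*(-3)*(⅐))*f) + 4 = (f² - 6*f/7) + 4 = 4 + f² - 6*f/7)
(S(6) + (2*1 + 5))*7 = ((4 + 6² - 6/7*6) + (2*1 + 5))*7 = ((4 + 36 - 36/7) + (2 + 5))*7 = (244/7 + 7)*7 = (293/7)*7 = 293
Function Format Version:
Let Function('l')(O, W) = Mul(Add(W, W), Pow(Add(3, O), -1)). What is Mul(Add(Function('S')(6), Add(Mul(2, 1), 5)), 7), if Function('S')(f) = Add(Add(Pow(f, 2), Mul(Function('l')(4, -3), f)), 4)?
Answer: 293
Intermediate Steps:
Function('l')(O, W) = Mul(2, W, Pow(Add(3, O), -1)) (Function('l')(O, W) = Mul(Mul(2, W), Pow(Add(3, O), -1)) = Mul(2, W, Pow(Add(3, O), -1)))
Function('S')(f) = Add(4, Pow(f, 2), Mul(Rational(-6, 7), f)) (Function('S')(f) = Add(Add(Pow(f, 2), Mul(Mul(2, -3, Pow(Add(3, 4), -1)), f)), 4) = Add(Add(Pow(f, 2), Mul(Mul(2, -3, Pow(7, -1)), f)), 4) = Add(Add(Pow(f, 2), Mul(Mul(2, -3, Rational(1, 7)), f)), 4) = Add(Add(Pow(f, 2), Mul(Rational(-6, 7), f)), 4) = Add(4, Pow(f, 2), Mul(Rational(-6, 7), f)))
Mul(Add(Function('S')(6), Add(Mul(2, 1), 5)), 7) = Mul(Add(Add(4, Pow(6, 2), Mul(Rational(-6, 7), 6)), Add(Mul(2, 1), 5)), 7) = Mul(Add(Add(4, 36, Rational(-36, 7)), Add(2, 5)), 7) = Mul(Add(Rational(244, 7), 7), 7) = Mul(Rational(293, 7), 7) = 293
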